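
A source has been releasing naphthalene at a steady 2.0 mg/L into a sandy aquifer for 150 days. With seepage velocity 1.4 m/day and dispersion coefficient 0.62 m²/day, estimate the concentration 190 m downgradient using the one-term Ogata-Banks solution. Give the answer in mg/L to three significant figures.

For a continuous step input, C/C₀ ≈ ½·erfc((x−vt)/(2√(Dt))).
vt = 1.4 × 150 = 210 m and 2√(Dt) = 2√(0.62 × 150) = 19.29 m.
Argument (x−vt)/(2√(Dt)) = (190 − 210)/19.29 = -1.037; ½·erfc(-1.037) = 0.9287.
C = 2.0 × 0.9287 = 1.86 mg/L.

1.86 mg/L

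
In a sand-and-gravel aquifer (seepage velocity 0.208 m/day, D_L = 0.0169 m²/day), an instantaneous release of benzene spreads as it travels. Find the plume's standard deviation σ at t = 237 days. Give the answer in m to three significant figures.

2.83 m

Dispersive spreading gives a Gaussian with σ² = 2Dt; advection only shifts the center.
σ = √(2 × 0.0169 × 237) = 2.83 m.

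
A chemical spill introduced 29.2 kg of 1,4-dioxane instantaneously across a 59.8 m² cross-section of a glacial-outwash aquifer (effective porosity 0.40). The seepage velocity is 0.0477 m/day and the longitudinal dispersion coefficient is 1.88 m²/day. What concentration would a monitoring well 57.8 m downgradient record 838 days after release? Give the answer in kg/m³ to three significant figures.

0.00825 kg/m³

For an instantaneous plane source, C(x,t) = M/(n_e·A·√(4πDt)) · exp(−(x−vt)²/(4Dt)), with n_e·A the pore (flow) area.
Plume center vt = 0.0477 × 838 = 39.9726 m, so the well at 57.8 m is 17.8274 m downgradient of the peak.
√(4πDt) = 140.7 m, giving peak height M/(n_e·A·√(4πDt)) = 29.2/(0.40 × 59.8 × 140.7) = 0.008676 kg/m³.
(x−vt)²/(4Dt) = (17.8274)²/(4 × 1.88 × 838) = 0.05043; exp(−0.05043) = 0.9508.
C = 0.008676 × 0.9508 = 0.00825 kg/m³.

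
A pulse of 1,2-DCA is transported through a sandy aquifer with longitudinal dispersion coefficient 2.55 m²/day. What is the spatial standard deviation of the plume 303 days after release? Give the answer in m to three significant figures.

39.3 m

Dispersive spreading gives a Gaussian with σ² = 2Dt; advection only shifts the center.
σ = √(2 × 2.55 × 303) = 39.3 m.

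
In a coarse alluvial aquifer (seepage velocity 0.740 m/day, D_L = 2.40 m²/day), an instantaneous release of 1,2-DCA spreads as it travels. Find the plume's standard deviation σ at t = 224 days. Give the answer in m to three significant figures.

32.8 m

Dispersive spreading gives a Gaussian with σ² = 2Dt; advection only shifts the center.
σ = √(2 × 2.40 × 224) = 32.8 m.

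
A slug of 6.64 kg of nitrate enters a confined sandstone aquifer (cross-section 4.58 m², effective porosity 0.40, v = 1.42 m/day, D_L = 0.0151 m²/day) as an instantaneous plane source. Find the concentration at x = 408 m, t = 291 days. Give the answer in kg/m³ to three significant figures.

For an instantaneous plane source, C(x,t) = M/(n_e·A·√(4πDt)) · exp(−(x−vt)²/(4Dt)), with n_e·A the pore (flow) area.
Plume center vt = 1.42 × 291 = 413.22 m, so the well at 408 m is 5.22 m upgradient of the peak.
√(4πDt) = 7.431 m, giving peak height M/(n_e·A·√(4πDt)) = 6.64/(0.40 × 4.58 × 7.431) = 0.4877 kg/m³.
(x−vt)²/(4Dt) = (-5.22)²/(4 × 0.0151 × 291) = 1.550; exp(−1.550) = 0.2122.
C = 0.4877 × 0.2122 = 0.103 kg/m³.

0.103 kg/m³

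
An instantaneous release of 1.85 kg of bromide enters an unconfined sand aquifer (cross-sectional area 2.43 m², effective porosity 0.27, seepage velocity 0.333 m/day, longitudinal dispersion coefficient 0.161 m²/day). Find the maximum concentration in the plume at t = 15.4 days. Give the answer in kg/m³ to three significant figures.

0.505 kg/m³

The peak of an instantaneous 1D plume sits at x = vt; there the Gaussian factor is 1 and C_max = M/(n_e·A·√(4πDt)), where n_e·A is the pore area the mass is dissolved in.
√(4πDt) = √(4π × 0.161 × 15.4) = 5.582 m, so C_max = 1.85/(0.27 × 2.43 × 5.582) = 0.505 kg/m³.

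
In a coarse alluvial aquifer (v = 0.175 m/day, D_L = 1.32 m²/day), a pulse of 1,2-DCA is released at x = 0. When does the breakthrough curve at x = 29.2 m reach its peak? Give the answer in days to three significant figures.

For the 1D instantaneous-source solution, setting ∂C/∂t = 0 at fixed x gives v²t² + 2Dt − x² = 0, so t = (√(D² + v²x²) − D)/v².
√(D² + v²x²) = √(1.32² + 0.175² × 29.2²) = 5.278; v² = 0.030625.
t = (5.278 − 1.32)/0.030625 = 129 days (vs. the pure-advection estimate x/v = 167 d).

129 days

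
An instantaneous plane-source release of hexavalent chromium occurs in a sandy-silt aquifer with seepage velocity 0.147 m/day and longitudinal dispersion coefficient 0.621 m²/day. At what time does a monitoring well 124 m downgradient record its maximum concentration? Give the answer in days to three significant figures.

For the 1D instantaneous-source solution, setting ∂C/∂t = 0 at fixed x gives v²t² + 2Dt − x² = 0, so t = (√(D² + v²x²) − D)/v².
√(D² + v²x²) = √(0.621² + 0.147² × 124²) = 18.24; v² = 0.021609.
t = (18.24 − 0.621)/0.021609 = 815 days (vs. the pure-advection estimate x/v = 844 d).

815 days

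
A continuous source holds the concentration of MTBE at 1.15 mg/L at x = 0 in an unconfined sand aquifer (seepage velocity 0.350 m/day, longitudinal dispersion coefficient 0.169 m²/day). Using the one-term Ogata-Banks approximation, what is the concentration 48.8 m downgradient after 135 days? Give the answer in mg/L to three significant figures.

For a continuous step input, C/C₀ ≈ ½·erfc((x−vt)/(2√(Dt))).
vt = 0.350 × 135 = 47.25 m and 2√(Dt) = 2√(0.169 × 135) = 9.553 m.
Argument (x−vt)/(2√(Dt)) = (48.8 − 47.25)/9.553 = 0.1623; ½·erfc(0.1623) = 0.4092.
C = 1.15 × 0.4092 = 0.471 mg/L.

0.471 mg/L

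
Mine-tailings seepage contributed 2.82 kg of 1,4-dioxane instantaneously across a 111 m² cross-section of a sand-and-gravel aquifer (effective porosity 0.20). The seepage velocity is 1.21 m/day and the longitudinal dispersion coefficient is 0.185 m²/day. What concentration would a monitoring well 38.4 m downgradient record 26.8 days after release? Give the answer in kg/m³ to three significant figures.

0.00266 kg/m³

For an instantaneous plane source, C(x,t) = M/(n_e·A·√(4πDt)) · exp(−(x−vt)²/(4Dt)), with n_e·A the pore (flow) area.
Plume center vt = 1.21 × 26.8 = 32.428 m, so the well at 38.4 m is 5.972 m downgradient of the peak.
√(4πDt) = 7.893 m, giving peak height M/(n_e·A·√(4πDt)) = 2.82/(0.20 × 111 × 7.893) = 0.01609 kg/m³.
(x−vt)²/(4Dt) = (5.972)²/(4 × 0.185 × 26.8) = 1.798; exp(−1.798) = 0.1656.
C = 0.01609 × 0.1656 = 0.00266 kg/m³.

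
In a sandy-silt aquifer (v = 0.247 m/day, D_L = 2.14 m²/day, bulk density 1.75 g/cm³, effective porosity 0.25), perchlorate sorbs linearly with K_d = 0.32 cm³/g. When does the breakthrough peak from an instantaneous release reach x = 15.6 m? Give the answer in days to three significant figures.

120 days

Retardation factor R = 1 + ρ_b·K_d/n = 1 + 1.75 × 0.32/0.25 = 3.240.
Sorption retards both mechanisms: v_R = v/R = 0.07623 m/day, D_R = D/R = 0.6605 m²/day.
Peak time from v_R²t² + 2D_R t − x² = 0: t = (√(D_R² + v_R²x²) − D_R)/v_R².
√(D_R² + v_R²x²) = √(0.6605² + 0.07623² × 15.6²) = 1.360; v_R² = 0.005811.
t = (1.360 − 0.6605)/0.005811 = 120 days.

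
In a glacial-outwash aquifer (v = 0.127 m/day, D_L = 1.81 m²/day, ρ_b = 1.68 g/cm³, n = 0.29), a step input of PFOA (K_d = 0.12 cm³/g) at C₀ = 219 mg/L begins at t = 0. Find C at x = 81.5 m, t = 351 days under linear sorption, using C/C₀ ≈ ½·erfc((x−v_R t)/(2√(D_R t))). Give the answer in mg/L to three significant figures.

Retardation factor R = 1 + ρ_b·K_d/n = 1 + 1.68 × 0.12/0.29 = 1.695.
Sorption retards both mechanisms: v_R = v/R = 0.07493 m/day, D_R = D/R = 1.068 m²/day.
v_R·t = 0.07493 × 351 = 26.30043 m; 2√(D_R t) = 38.72 m; argument = (81.5 − 26.30043)/38.72 = 1.426.
C = C₀ × ½·erfc(1.426) = 219 × 0.02187 = 4.79 mg/L.

4.79 mg/L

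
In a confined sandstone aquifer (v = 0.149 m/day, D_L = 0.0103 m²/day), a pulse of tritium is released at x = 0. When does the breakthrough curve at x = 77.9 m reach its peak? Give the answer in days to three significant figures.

For the 1D instantaneous-source solution, setting ∂C/∂t = 0 at fixed x gives v²t² + 2Dt − x² = 0, so t = (√(D² + v²x²) − D)/v².
√(D² + v²x²) = √(0.0103² + 0.149² × 77.9²) = 11.61; v² = 0.022201.
t = (11.61 − 0.0103)/0.022201 = 522 days (vs. the pure-advection estimate x/v = 523 d).

522 days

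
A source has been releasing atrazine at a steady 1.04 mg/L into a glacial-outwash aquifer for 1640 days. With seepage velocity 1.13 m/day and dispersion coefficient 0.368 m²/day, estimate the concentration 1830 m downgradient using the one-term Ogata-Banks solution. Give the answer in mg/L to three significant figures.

For a continuous step input, C/C₀ ≈ ½·erfc((x−vt)/(2√(Dt))).
vt = 1.13 × 1640 = 1853.2 m and 2√(Dt) = 2√(0.368 × 1640) = 49.13 m.
Argument (x−vt)/(2√(Dt)) = (1830 − 1853.2)/49.13 = -0.4722; ½·erfc(-0.4722) = 0.7479.
C = 1.04 × 0.7479 = 0.778 mg/L.

0.778 mg/L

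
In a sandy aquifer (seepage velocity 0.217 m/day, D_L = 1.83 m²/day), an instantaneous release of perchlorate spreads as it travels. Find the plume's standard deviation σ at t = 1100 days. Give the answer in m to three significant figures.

Dispersive spreading gives a Gaussian with σ² = 2Dt; advection only shifts the center.
σ = √(2 × 1.83 × 1100) = 63.5 m.

63.5 m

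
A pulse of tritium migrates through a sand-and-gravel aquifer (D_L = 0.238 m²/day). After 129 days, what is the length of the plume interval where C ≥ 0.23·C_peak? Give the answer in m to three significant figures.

The plume is Gaussian with σ = √(2Dt) = √(2 × 0.238 × 129) = 7.836 m.
C/C_peak = exp(−Δx²/(2σ²)) = 0.23 ⇒ Δx = σ·√(−2 ln 0.23) = 7.836 × 1.714 = 13.43 m.
Width = 2Δx = 26.9 m.

26.9 m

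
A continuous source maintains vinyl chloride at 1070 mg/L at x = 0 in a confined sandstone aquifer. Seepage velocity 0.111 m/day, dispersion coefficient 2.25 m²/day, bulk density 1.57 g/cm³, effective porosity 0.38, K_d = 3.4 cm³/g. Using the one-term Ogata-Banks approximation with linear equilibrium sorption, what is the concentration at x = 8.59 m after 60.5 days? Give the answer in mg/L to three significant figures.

Retardation factor R = 1 + ρ_b·K_d/n = 1 + 1.57 × 3.4/0.38 = 15.05.
Sorption retards both mechanisms: v_R = v/R = 0.007375 m/day, D_R = D/R = 0.1495 m²/day.
v_R·t = 0.007375 × 60.5 = 0.4461875 m; 2√(D_R t) = 6.015 m; argument = (8.59 − 0.4461875)/6.015 = 1.354.
C = C₀ × ½·erfc(1.354) = 1070 × 0.02776 = 29.7 mg/L.

29.7 mg/L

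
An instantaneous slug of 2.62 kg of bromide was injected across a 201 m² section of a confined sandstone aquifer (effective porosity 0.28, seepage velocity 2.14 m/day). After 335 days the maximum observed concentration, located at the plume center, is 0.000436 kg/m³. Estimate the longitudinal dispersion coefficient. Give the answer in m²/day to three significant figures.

2.71 m²/day

At the plume center C_max = M/(n_e·A·√(4πDt)), so D = M²/(4πt·(n_e·A·C_max)²).
n_e·A·C_max = 0.28 × 201 × 0.000436 = 0.02454 kg/m.
D = 2.62²/(4π × 335 × 0.02454²) = 2.71 m²/day.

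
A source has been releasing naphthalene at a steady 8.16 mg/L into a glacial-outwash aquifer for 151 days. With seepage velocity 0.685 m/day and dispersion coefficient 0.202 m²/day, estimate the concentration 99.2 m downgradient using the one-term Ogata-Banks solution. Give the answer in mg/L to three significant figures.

For a continuous step input, C/C₀ ≈ ½·erfc((x−vt)/(2√(Dt))).
vt = 0.685 × 151 = 103.435 m and 2√(Dt) = 2√(0.202 × 151) = 11.05 m.
Argument (x−vt)/(2√(Dt)) = (99.2 − 103.435)/11.05 = -0.3833; ½·erfc(-0.3833) = 0.7061.
C = 8.16 × 0.7061 = 5.76 mg/L.

5.76 mg/L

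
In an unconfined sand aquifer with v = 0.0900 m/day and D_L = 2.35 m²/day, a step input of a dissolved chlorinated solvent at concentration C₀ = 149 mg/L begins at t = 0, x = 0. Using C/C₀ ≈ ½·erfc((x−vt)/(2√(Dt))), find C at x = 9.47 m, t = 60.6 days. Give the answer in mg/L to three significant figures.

For a continuous step input, C/C₀ ≈ ½·erfc((x−vt)/(2√(Dt))).
vt = 0.0900 × 60.6 = 5.454 m and 2√(Dt) = 2√(2.35 × 60.6) = 23.87 m.
Argument (x−vt)/(2√(Dt)) = (9.47 − 5.454)/23.87 = 0.1682; ½·erfc(0.1682) = 0.4060.
C = 149 × 0.4060 = 60.5 mg/L.

60.5 mg/L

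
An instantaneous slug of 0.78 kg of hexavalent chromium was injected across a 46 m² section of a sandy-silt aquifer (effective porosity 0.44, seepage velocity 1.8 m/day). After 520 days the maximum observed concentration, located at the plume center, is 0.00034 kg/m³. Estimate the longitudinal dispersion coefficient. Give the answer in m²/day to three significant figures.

At the plume center C_max = M/(n_e·A·√(4πDt)), so D = M²/(4πt·(n_e·A·C_max)²).
n_e·A·C_max = 0.44 × 46 × 0.00034 = 0.006882 kg/m.
D = 0.78²/(4π × 520 × 0.006882²) = 1.97 m²/day.

1.97 m²/day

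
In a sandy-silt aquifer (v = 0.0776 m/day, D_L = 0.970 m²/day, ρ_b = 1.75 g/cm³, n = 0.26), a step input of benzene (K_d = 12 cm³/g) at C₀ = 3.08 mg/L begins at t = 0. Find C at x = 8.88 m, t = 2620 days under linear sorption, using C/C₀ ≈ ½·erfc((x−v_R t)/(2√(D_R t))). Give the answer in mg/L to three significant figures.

Retardation factor R = 1 + ρ_b·K_d/n = 1 + 1.75 × 12/0.26 = 81.77.
Sorption retards both mechanisms: v_R = v/R = 0.0009490 m/day, D_R = D/R = 0.01186 m²/day.
v_R·t = 0.0009490 × 2620 = 2.48638 m; 2√(D_R t) = 11.15 m; argument = (8.88 − 2.48638)/11.15 = 0.5734.
C = C₀ × ½·erfc(0.5734) = 3.08 × 0.2087 = 0.643 mg/L.

0.643 mg/L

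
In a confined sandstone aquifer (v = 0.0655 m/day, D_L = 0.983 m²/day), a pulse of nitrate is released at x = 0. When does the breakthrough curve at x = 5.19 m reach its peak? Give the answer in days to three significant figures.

For the 1D instantaneous-source solution, setting ∂C/∂t = 0 at fixed x gives v²t² + 2Dt − x² = 0, so t = (√(D² + v²x²) − D)/v².
√(D² + v²x²) = √(0.983² + 0.0655² × 5.19²) = 1.040; v² = 0.00429025.
t = (1.040 − 0.983)/0.00429025 = 13.3 days (vs. the pure-advection estimate x/v = 79.2 d).

13.3 days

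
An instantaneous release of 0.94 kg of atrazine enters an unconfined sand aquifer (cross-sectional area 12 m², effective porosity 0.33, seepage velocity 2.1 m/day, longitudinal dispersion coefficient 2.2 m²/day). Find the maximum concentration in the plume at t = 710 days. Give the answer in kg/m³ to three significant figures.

0.00169 kg/m³

The peak of an instantaneous 1D plume sits at x = vt; there the Gaussian factor is 1 and C_max = M/(n_e·A·√(4πDt)), where n_e·A is the pore area the mass is dissolved in.
√(4πDt) = √(4π × 2.2 × 710) = 140.1 m, so C_max = 0.94/(0.33 × 12 × 140.1) = 0.00169 kg/m³.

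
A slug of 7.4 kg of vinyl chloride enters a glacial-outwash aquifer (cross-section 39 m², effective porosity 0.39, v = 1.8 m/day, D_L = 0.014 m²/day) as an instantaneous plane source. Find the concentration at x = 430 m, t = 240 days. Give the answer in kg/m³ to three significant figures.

For an instantaneous plane source, C(x,t) = M/(n_e·A·√(4πDt)) · exp(−(x−vt)²/(4Dt)), with n_e·A the pore (flow) area.
Plume center vt = 1.8 × 240 = 432 m, so the well at 430 m is 2 m upgradient of the peak.
√(4πDt) = 6.498 m, giving peak height M/(n_e·A·√(4πDt)) = 7.4/(0.39 × 39 × 6.498) = 0.07487 kg/m³.
(x−vt)²/(4Dt) = (-2)²/(4 × 0.014 × 240) = 0.2976; exp(−0.2976) = 0.7426.
C = 0.07487 × 0.7426 = 0.0556 kg/m³.

0.0556 kg/m³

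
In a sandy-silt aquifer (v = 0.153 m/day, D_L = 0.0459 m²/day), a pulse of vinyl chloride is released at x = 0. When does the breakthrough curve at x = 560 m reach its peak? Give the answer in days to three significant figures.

3660 days

For the 1D instantaneous-source solution, setting ∂C/∂t = 0 at fixed x gives v²t² + 2Dt − x² = 0, so t = (√(D² + v²x²) − D)/v².
√(D² + v²x²) = √(0.0459² + 0.153² × 560²) = 85.68; v² = 0.023409.
t = (85.68 − 0.0459)/0.023409 = 3660 days (vs. the pure-advection estimate x/v = 3660 d).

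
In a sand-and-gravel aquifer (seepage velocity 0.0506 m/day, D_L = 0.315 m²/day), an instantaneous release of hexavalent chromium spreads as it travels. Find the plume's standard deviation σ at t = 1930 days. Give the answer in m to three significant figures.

34.9 m

Dispersive spreading gives a Gaussian with σ² = 2Dt; advection only shifts the center.
σ = √(2 × 0.315 × 1930) = 34.9 m.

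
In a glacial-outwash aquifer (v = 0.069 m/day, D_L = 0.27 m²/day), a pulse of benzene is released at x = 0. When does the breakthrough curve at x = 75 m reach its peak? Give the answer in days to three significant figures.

1030 days

For the 1D instantaneous-source solution, setting ∂C/∂t = 0 at fixed x gives v²t² + 2Dt − x² = 0, so t = (√(D² + v²x²) − D)/v².
√(D² + v²x²) = √(0.27² + 0.069² × 75²) = 5.182; v² = 0.004761.
t = (5.182 − 0.27)/0.004761 = 1030 days (vs. the pure-advection estimate x/v = 1090 d).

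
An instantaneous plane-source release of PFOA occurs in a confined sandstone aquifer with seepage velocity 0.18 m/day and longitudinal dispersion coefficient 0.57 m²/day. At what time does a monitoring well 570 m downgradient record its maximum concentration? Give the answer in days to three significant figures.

3150 days

For the 1D instantaneous-source solution, setting ∂C/∂t = 0 at fixed x gives v²t² + 2Dt − x² = 0, so t = (√(D² + v²x²) − D)/v².
√(D² + v²x²) = √(0.57² + 0.18² × 570²) = 102.6; v² = 0.0324.
t = (102.6 − 0.57)/0.0324 = 3150 days (vs. the pure-advection estimate x/v = 3170 d).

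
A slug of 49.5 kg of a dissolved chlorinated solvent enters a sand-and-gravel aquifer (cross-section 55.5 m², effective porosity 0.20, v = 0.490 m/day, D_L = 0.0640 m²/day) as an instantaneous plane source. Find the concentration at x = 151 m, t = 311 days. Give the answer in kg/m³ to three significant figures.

0.275 kg/m³

For an instantaneous plane source, C(x,t) = M/(n_e·A·√(4πDt)) · exp(−(x−vt)²/(4Dt)), with n_e·A the pore (flow) area.
Plume center vt = 0.490 × 311 = 152.39 m, so the well at 151 m is 1.39 m upgradient of the peak.
√(4πDt) = 15.82 m, giving peak height M/(n_e·A·√(4πDt)) = 49.5/(0.20 × 55.5 × 15.82) = 0.2819 kg/m³.
(x−vt)²/(4Dt) = (-1.39)²/(4 × 0.0640 × 311) = 0.02427; exp(−0.02427) = 0.9760.
C = 0.2819 × 0.9760 = 0.275 kg/m³.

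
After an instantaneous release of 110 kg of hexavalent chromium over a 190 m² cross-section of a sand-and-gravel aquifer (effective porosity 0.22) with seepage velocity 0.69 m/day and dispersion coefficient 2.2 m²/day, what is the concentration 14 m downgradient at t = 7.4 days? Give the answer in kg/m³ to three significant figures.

For an instantaneous plane source, C(x,t) = M/(n_e·A·√(4πDt)) · exp(−(x−vt)²/(4Dt)), with n_e·A the pore (flow) area.
Plume center vt = 0.69 × 7.4 = 5.106 m, so the well at 14 m is 8.894 m downgradient of the peak.
√(4πDt) = 14.30 m, giving peak height M/(n_e·A·√(4πDt)) = 110/(0.22 × 190 × 14.30) = 0.1840 kg/m³.
(x−vt)²/(4Dt) = (8.894)²/(4 × 2.2 × 7.4) = 1.215; exp(−1.215) = 0.2967.
C = 0.1840 × 0.2967 = 0.0546 kg/m³.

0.0546 kg/m³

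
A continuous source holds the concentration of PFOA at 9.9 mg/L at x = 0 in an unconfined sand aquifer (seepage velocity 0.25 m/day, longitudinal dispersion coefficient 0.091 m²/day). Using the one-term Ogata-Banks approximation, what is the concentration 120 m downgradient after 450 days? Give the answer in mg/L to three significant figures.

For a continuous step input, C/C₀ ≈ ½·erfc((x−vt)/(2√(Dt))).
vt = 0.25 × 450 = 112.5 m and 2√(Dt) = 2√(0.091 × 450) = 12.80 m.
Argument (x−vt)/(2√(Dt)) = (120 − 112.5)/12.80 = 0.5859; ½·erfc(0.5859) = 0.2037.
C = 9.9 × 0.2037 = 2.02 mg/L.

2.02 mg/L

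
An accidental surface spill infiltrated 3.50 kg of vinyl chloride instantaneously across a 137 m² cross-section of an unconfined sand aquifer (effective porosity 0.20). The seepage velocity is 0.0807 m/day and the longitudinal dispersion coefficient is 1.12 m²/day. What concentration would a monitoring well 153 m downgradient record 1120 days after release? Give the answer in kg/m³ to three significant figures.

0.000466 kg/m³

For an instantaneous plane source, C(x,t) = M/(n_e·A·√(4πDt)) · exp(−(x−vt)²/(4Dt)), with n_e·A the pore (flow) area.
Plume center vt = 0.0807 × 1120 = 90.384 m, so the well at 153 m is 62.616 m downgradient of the peak.
√(4πDt) = 125.6 m, giving peak height M/(n_e·A·√(4πDt)) = 3.50/(0.20 × 137 × 125.6) = 0.001017 kg/m³.
(x−vt)²/(4Dt) = (62.616)²/(4 × 1.12 × 1120) = 0.7814; exp(−0.7814) = 0.4578.
C = 0.001017 × 0.4578 = 0.000466 kg/m³.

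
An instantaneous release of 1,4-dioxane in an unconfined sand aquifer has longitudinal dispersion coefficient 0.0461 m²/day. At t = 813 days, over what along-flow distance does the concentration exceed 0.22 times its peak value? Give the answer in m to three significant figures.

The plume is Gaussian with σ = √(2Dt) = √(2 × 0.0461 × 813) = 8.658 m.
C/C_peak = exp(−Δx²/(2σ²)) = 0.22 ⇒ Δx = σ·√(−2 ln 0.22) = 8.658 × 1.740 = 15.06 m.
Width = 2Δx = 30.1 m.

30.1 m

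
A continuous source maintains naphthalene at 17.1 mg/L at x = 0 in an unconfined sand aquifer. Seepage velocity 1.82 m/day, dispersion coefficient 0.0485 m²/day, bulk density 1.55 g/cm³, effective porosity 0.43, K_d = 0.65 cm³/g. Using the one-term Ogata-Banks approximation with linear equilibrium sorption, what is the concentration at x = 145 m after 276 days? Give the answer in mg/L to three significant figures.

16.6 mg/L

Retardation factor R = 1 + ρ_b·K_d/n = 1 + 1.55 × 0.65/0.43 = 3.343.
Sorption retards both mechanisms: v_R = v/R = 0.5444 m/day, D_R = D/R = 0.01451 m²/day.
v_R·t = 0.5444 × 276 = 150.2544 m; 2√(D_R t) = 4.002 m; argument = (145 − 150.2544)/4.002 = -1.313.
C = C₀ × ½·erfc(-1.313) = 17.1 × 0.9683 = 16.6 mg/L.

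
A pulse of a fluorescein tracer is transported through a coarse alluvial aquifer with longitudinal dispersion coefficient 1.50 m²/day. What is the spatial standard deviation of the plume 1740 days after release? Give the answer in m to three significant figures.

72.2 m

Dispersive spreading gives a Gaussian with σ² = 2Dt; advection only shifts the center.
σ = √(2 × 1.50 × 1740) = 72.2 m.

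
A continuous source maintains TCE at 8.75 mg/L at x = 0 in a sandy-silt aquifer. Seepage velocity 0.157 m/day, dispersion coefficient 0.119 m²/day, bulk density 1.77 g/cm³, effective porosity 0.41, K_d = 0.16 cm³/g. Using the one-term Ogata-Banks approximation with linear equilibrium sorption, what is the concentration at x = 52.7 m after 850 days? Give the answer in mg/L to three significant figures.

8.68 mg/L

Retardation factor R = 1 + ρ_b·K_d/n = 1 + 1.77 × 0.16/0.41 = 1.691.
Sorption retards both mechanisms: v_R = v/R = 0.09284 m/day, D_R = D/R = 0.07037 m²/day.
v_R·t = 0.09284 × 850 = 78.914 m; 2√(D_R t) = 15.47 m; argument = (52.7 − 78.914)/15.47 = -1.695.
C = C₀ × ½·erfc(-1.695) = 8.75 × 0.9917 = 8.68 mg/L.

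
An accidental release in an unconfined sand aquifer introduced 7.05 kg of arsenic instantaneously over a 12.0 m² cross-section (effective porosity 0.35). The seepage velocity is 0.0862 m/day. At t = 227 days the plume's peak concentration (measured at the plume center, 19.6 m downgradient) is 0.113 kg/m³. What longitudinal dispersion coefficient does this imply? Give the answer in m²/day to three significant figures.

At the plume center C_max = M/(n_e·A·√(4πDt)), so D = M²/(4πt·(n_e·A·C_max)²).
n_e·A·C_max = 0.35 × 12.0 × 0.113 = 0.4746 kg/m.
D = 7.05²/(4π × 227 × 0.4746²) = 0.0774 m²/day.

0.0774 m²/day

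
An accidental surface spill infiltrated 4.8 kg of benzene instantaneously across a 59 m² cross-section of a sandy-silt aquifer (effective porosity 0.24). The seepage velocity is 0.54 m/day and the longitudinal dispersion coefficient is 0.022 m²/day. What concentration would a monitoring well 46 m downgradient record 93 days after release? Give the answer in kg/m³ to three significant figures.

0.00759 kg/m³

For an instantaneous plane source, C(x,t) = M/(n_e·A·√(4πDt)) · exp(−(x−vt)²/(4Dt)), with n_e·A the pore (flow) area.
Plume center vt = 0.54 × 93 = 50.22 m, so the well at 46 m is 4.22 m upgradient of the peak.
√(4πDt) = 5.071 m, giving peak height M/(n_e·A·√(4πDt)) = 4.8/(0.24 × 59 × 5.071) = 0.06685 kg/m³.
(x−vt)²/(4Dt) = (-4.22)²/(4 × 0.022 × 93) = 2.176; exp(−2.176) = 0.1135.
C = 0.06685 × 0.1135 = 0.00759 kg/m³.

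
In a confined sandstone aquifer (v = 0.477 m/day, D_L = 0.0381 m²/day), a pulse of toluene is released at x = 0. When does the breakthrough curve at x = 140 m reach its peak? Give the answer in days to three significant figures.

293 days

For the 1D instantaneous-source solution, setting ∂C/∂t = 0 at fixed x gives v²t² + 2Dt − x² = 0, so t = (√(D² + v²x²) − D)/v².
√(D² + v²x²) = √(0.0381² + 0.477² × 140²) = 66.78; v² = 0.227529.
t = (66.78 − 0.0381)/0.227529 = 293 days (vs. the pure-advection estimate x/v = 294 d).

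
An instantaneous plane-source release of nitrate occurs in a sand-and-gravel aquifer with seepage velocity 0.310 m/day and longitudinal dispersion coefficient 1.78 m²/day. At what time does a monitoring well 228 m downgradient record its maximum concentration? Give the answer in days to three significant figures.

717 days

For the 1D instantaneous-source solution, setting ∂C/∂t = 0 at fixed x gives v²t² + 2Dt − x² = 0, so t = (√(D² + v²x²) − D)/v².
√(D² + v²x²) = √(1.78² + 0.310² × 228²) = 70.70; v² = 0.0961.
t = (70.70 − 1.78)/0.0961 = 717 days (vs. the pure-advection estimate x/v = 735 d).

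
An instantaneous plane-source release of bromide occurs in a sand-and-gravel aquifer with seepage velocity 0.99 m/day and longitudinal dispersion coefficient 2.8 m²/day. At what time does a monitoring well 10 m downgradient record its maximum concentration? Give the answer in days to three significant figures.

7.64 days

For the 1D instantaneous-source solution, setting ∂C/∂t = 0 at fixed x gives v²t² + 2Dt − x² = 0, so t = (√(D² + v²x²) − D)/v².
√(D² + v²x²) = √(2.8² + 0.99² × 10²) = 10.29; v² = 0.9801.
t = (10.29 − 2.8)/0.9801 = 7.64 days (vs. the pure-advection estimate x/v = 10.1 d).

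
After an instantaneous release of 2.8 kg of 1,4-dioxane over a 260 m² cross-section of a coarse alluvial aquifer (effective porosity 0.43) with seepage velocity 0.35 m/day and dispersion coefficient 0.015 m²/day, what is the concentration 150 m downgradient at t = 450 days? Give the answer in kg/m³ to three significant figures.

For an instantaneous plane source, C(x,t) = M/(n_e·A·√(4πDt)) · exp(−(x−vt)²/(4Dt)), with n_e·A the pore (flow) area.
Plume center vt = 0.35 × 450 = 157.5 m, so the well at 150 m is 7.5 m upgradient of the peak.
√(4πDt) = 9.210 m, giving peak height M/(n_e·A·√(4πDt)) = 2.8/(0.43 × 260 × 9.210) = 0.002719 kg/m³.
(x−vt)²/(4Dt) = (-7.5)²/(4 × 0.015 × 450) = 2.083; exp(−2.083) = 0.1246.
C = 0.002719 × 0.1246 = 0.000339 kg/m³.

0.000339 kg/m³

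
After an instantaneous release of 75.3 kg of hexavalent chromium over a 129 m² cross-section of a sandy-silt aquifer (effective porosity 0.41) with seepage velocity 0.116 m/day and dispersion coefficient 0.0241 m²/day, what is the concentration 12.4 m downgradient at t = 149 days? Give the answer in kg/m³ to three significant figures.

For an instantaneous plane source, C(x,t) = M/(n_e·A·√(4πDt)) · exp(−(x−vt)²/(4Dt)), with n_e·A the pore (flow) area.
Plume center vt = 0.116 × 149 = 17.284 m, so the well at 12.4 m is 4.884 m upgradient of the peak.
√(4πDt) = 6.717 m, giving peak height M/(n_e·A·√(4πDt)) = 75.3/(0.41 × 129 × 6.717) = 0.2120 kg/m³.
(x−vt)²/(4Dt) = (-4.884)²/(4 × 0.0241 × 149) = 1.661; exp(−1.661) = 0.1899.
C = 0.2120 × 0.1899 = 0.0403 kg/m³.

0.0403 kg/m³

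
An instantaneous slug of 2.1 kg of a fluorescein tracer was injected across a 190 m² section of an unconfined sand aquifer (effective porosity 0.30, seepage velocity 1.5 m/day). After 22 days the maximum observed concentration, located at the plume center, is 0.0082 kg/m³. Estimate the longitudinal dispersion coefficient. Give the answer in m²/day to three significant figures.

At the plume center C_max = M/(n_e·A·√(4πDt)), so D = M²/(4πt·(n_e·A·C_max)²).
n_e·A·C_max = 0.30 × 190 × 0.0082 = 0.4674 kg/m.
D = 2.1²/(4π × 22 × 0.4674²) = 0.0730 m²/day.

0.0730 m²/day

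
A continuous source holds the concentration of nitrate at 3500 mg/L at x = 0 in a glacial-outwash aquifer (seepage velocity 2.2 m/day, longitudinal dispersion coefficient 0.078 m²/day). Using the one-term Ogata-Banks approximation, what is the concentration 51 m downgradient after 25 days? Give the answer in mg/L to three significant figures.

3430 mg/L

For a continuous step input, C/C₀ ≈ ½·erfc((x−vt)/(2√(Dt))).
vt = 2.2 × 25 = 55 m and 2√(Dt) = 2√(0.078 × 25) = 2.793 m.
Argument (x−vt)/(2√(Dt)) = (51 − 55)/2.793 = -1.432; ½·erfc(-1.432) = 0.9786.
C = 3500 × 0.9786 = 3430 mg/L.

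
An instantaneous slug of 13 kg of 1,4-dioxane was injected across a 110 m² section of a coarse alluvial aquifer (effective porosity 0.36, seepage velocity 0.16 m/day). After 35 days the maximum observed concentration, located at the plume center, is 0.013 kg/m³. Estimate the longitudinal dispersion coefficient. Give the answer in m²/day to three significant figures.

At the plume center C_max = M/(n_e·A·√(4πDt)), so D = M²/(4πt·(n_e·A·C_max)²).
n_e·A·C_max = 0.36 × 110 × 0.013 = 0.5148 kg/m.
D = 13²/(4π × 35 × 0.5148²) = 1.45 m²/day.

1.45 m²/day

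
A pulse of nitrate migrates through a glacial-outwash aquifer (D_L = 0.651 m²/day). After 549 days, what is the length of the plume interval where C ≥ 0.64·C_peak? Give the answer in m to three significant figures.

50.5 m

The plume is Gaussian with σ = √(2Dt) = √(2 × 0.651 × 549) = 26.74 m.
C/C_peak = exp(−Δx²/(2σ²)) = 0.64 ⇒ Δx = σ·√(−2 ln 0.64) = 26.74 × 0.9448 = 25.26 m.
Width = 2Δx = 50.5 m.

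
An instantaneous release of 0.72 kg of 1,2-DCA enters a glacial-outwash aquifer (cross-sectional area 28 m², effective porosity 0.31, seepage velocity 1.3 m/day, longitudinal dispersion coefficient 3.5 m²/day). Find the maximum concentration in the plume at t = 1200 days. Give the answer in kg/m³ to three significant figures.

The peak of an instantaneous 1D plume sits at x = vt; there the Gaussian factor is 1 and C_max = M/(n_e·A·√(4πDt)), where n_e·A is the pore area the mass is dissolved in.
√(4πDt) = √(4π × 3.5 × 1200) = 229.7 m, so C_max = 0.72/(0.31 × 28 × 229.7) = 0.000361 kg/m³.

0.000361 kg/m³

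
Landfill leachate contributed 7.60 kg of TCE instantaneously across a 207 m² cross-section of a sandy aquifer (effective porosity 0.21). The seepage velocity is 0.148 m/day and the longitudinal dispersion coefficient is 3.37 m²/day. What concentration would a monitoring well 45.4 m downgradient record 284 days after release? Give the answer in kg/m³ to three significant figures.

For an instantaneous plane source, C(x,t) = M/(n_e·A·√(4πDt)) · exp(−(x−vt)²/(4Dt)), with n_e·A the pore (flow) area.
Plume center vt = 0.148 × 284 = 42.032 m, so the well at 45.4 m is 3.368 m downgradient of the peak.
√(4πDt) = 109.7 m, giving peak height M/(n_e·A·√(4πDt)) = 7.60/(0.21 × 207 × 109.7) = 0.001594 kg/m³.
(x−vt)²/(4Dt) = (3.368)²/(4 × 3.37 × 284) = 0.002963; exp(−0.002963) = 0.9970.
C = 0.001594 × 0.9970 = 0.00159 kg/m³.

0.00159 kg/m³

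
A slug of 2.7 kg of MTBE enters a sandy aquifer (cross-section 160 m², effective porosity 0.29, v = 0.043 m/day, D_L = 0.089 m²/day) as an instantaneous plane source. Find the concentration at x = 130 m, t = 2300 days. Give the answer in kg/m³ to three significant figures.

For an instantaneous plane source, C(x,t) = M/(n_e·A·√(4πDt)) · exp(−(x−vt)²/(4Dt)), with n_e·A the pore (flow) area.
Plume center vt = 0.043 × 2300 = 98.9 m, so the well at 130 m is 31.1 m downgradient of the peak.
√(4πDt) = 50.72 m, giving peak height M/(n_e·A·√(4πDt)) = 2.7/(0.29 × 160 × 50.72) = 0.001147 kg/m³.
(x−vt)²/(4Dt) = (31.1)²/(4 × 0.089 × 2300) = 1.181; exp(−1.181) = 0.3070.
C = 0.001147 × 0.3070 = 0.000352 kg/m³.

0.000352 kg/m³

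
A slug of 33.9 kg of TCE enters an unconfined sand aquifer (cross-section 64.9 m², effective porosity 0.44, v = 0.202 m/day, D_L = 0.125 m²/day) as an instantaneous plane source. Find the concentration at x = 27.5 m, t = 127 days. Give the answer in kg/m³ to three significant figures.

0.0797 kg/m³

For an instantaneous plane source, C(x,t) = M/(n_e·A·√(4πDt)) · exp(−(x−vt)²/(4Dt)), with n_e·A the pore (flow) area.
Plume center vt = 0.202 × 127 = 25.654 m, so the well at 27.5 m is 1.846 m downgradient of the peak.
√(4πDt) = 14.12 m, giving peak height M/(n_e·A·√(4πDt)) = 33.9/(0.44 × 64.9 × 14.12) = 0.08408 kg/m³.
(x−vt)²/(4Dt) = (1.846)²/(4 × 0.125 × 127) = 0.05366; exp(−0.05366) = 0.9478.
C = 0.08408 × 0.9478 = 0.0797 kg/m³.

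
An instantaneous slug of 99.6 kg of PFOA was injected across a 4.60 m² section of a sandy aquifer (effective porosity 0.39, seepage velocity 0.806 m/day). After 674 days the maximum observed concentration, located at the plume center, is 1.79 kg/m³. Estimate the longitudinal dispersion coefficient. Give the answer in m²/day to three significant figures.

0.114 m²/day

At the plume center C_max = M/(n_e·A·√(4πDt)), so D = M²/(4πt·(n_e·A·C_max)²).
n_e·A·C_max = 0.39 × 4.60 × 1.79 = 3.211 kg/m.
D = 99.6²/(4π × 674 × 3.211²) = 0.114 m²/day.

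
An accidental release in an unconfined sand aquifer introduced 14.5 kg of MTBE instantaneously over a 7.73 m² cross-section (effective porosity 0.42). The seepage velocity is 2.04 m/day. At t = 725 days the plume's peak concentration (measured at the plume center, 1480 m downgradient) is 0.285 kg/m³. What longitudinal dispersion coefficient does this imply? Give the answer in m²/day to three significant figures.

At the plume center C_max = M/(n_e·A·√(4πDt)), so D = M²/(4πt·(n_e·A·C_max)²).
n_e·A·C_max = 0.42 × 7.73 × 0.285 = 0.9253 kg/m.
D = 14.5²/(4π × 725 × 0.9253²) = 0.0270 m²/day.

0.0270 m²/day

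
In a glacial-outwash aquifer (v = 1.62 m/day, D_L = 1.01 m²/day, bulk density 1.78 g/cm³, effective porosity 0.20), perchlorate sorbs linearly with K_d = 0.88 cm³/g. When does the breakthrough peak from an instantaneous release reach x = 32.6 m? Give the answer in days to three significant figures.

Retardation factor R = 1 + ρ_b·K_d/n = 1 + 1.78 × 0.88/0.20 = 8.832.
Sorption retards both mechanisms: v_R = v/R = 0.1834 m/day, D_R = D/R = 0.1144 m²/day.
Peak time from v_R²t² + 2D_R t − x² = 0: t = (√(D_R² + v_R²x²) − D_R)/v_R².
√(D_R² + v_R²x²) = √(0.1144² + 0.1834² × 32.6²) = 5.980; v_R² = 0.03364.
t = (5.980 − 0.1144)/0.03364 = 174 days.

174 days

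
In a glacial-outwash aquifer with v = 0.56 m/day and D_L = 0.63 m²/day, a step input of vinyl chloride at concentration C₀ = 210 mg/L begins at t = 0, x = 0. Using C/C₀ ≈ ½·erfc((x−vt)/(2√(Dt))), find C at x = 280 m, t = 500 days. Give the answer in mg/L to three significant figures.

For a continuous step input, C/C₀ ≈ ½·erfc((x−vt)/(2√(Dt))).
vt = 0.56 × 500 = 280 m and 2√(Dt) = 2√(0.63 × 500) = 35.50 m.
Argument (x−vt)/(2√(Dt)) = (280 − 280)/35.50 = 0; ½·erfc(0) = 0.5000.
C = 210 × 0.5000 = 105 mg/L.

105 mg/L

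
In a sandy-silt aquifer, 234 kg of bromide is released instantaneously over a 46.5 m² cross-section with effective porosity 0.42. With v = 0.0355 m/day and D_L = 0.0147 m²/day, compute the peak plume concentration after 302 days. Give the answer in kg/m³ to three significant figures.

1.60 kg/m³

The peak of an instantaneous 1D plume sits at x = vt; there the Gaussian factor is 1 and C_max = M/(n_e·A·√(4πDt)), where n_e·A is the pore area the mass is dissolved in.
√(4πDt) = √(4π × 0.0147 × 302) = 7.469 m, so C_max = 234/(0.42 × 46.5 × 7.469) = 1.60 kg/m³.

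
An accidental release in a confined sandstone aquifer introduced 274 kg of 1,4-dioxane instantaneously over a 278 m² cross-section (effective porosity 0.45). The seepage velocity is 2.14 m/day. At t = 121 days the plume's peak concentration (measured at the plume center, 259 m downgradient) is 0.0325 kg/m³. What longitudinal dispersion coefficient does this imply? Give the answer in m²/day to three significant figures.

At the plume center C_max = M/(n_e·A·√(4πDt)), so D = M²/(4πt·(n_e·A·C_max)²).
n_e·A·C_max = 0.45 × 278 × 0.0325 = 4.066 kg/m.
D = 274²/(4π × 121 × 4.066²) = 2.99 m²/day.

2.99 m²/day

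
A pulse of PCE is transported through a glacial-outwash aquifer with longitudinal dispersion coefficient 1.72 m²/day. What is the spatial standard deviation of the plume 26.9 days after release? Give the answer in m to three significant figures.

9.62 m

Dispersive spreading gives a Gaussian with σ² = 2Dt; advection only shifts the center.
σ = √(2 × 1.72 × 26.9) = 9.62 m.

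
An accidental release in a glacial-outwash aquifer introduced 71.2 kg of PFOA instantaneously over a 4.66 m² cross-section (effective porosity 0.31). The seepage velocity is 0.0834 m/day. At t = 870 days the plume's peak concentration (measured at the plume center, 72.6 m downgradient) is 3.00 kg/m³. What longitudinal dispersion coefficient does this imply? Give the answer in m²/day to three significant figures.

At the plume center C_max = M/(n_e·A·√(4πDt)), so D = M²/(4πt·(n_e·A·C_max)²).
n_e·A·C_max = 0.31 × 4.66 × 3.00 = 4.334 kg/m.
D = 71.2²/(4π × 870 × 4.334²) = 0.0247 m²/day.

0.0247 m²/day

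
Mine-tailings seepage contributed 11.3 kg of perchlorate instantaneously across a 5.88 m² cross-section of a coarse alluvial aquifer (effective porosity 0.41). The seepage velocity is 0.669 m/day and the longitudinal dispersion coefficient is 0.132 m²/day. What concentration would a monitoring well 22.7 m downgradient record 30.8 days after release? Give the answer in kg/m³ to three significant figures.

For an instantaneous plane source, C(x,t) = M/(n_e·A·√(4πDt)) · exp(−(x−vt)²/(4Dt)), with n_e·A the pore (flow) area.
Plume center vt = 0.669 × 30.8 = 20.6052 m, so the well at 22.7 m is 2.0948 m downgradient of the peak.
√(4πDt) = 7.148 m, giving peak height M/(n_e·A·√(4πDt)) = 11.3/(0.41 × 5.88 × 7.148) = 0.6557 kg/m³.
(x−vt)²/(4Dt) = (2.0948)²/(4 × 0.132 × 30.8) = 0.2698; exp(−0.2698) = 0.7635.
C = 0.6557 × 0.7635 = 0.501 kg/m³.

0.501 kg/m³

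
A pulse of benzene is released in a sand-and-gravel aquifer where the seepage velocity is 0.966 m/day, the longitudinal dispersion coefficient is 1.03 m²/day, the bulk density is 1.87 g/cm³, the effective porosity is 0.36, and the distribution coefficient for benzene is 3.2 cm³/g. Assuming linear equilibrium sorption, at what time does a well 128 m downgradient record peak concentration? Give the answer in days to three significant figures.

Retardation factor R = 1 + ρ_b·K_d/n = 1 + 1.87 × 3.2/0.36 = 17.62.
Sorption retards both mechanisms: v_R = v/R = 0.05482 m/day, D_R = D/R = 0.05846 m²/day.
Peak time from v_R²t² + 2D_R t − x² = 0: t = (√(D_R² + v_R²x²) − D_R)/v_R².
√(D_R² + v_R²x²) = √(0.05846² + 0.05482² × 128²) = 7.017; v_R² = 0.003005.
t = (7.017 − 0.05846)/0.003005 = 2320 days.

2320 days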